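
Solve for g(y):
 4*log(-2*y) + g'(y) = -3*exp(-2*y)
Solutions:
 g(y) = C1 - 4*y*log(-y) + 4*y*(1 - log(2)) + 3*exp(-2*y)/2


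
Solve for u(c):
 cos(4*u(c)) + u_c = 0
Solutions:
 u(c) = -asin((C1 + exp(8*c))/(C1 - exp(8*c)))/4 + pi/4
 u(c) = asin((C1 + exp(8*c))/(C1 - exp(8*c)))/4


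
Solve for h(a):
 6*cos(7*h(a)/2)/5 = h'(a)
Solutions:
 -6*a/5 - log(sin(7*h(a)/2) - 1)/7 + log(sin(7*h(a)/2) + 1)/7 = C1


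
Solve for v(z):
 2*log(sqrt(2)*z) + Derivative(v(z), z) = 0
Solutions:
 v(z) = C1 - 2*z*log(z) - z*log(2) + 2*z


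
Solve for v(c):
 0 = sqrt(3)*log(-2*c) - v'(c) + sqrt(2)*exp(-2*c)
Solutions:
 v(c) = C1 + sqrt(3)*c*log(-c) + sqrt(3)*c*(-1 + log(2)) - sqrt(2)*exp(-2*c)/2


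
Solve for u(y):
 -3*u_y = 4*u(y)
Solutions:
 u(y) = C1*exp(-4*y/3)


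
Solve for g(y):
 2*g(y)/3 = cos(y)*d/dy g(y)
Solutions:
 g(y) = C1*(sin(y) + 1)^(1/3)/(sin(y) - 1)^(1/3)


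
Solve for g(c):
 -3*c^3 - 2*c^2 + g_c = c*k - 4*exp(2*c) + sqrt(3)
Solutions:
 g(c) = C1 + 3*c^4/4 + 2*c^3/3 + c^2*k/2 + sqrt(3)*c - 2*exp(2*c)


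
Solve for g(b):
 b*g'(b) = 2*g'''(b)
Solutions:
 g(b) = C1 + Integral(C2*airyai(2^(2/3)*b/2) + C3*airybi(2^(2/3)*b/2), b)


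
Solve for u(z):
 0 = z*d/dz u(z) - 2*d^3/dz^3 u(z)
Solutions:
 u(z) = C1 + Integral(C2*airyai(2^(2/3)*z/2) + C3*airybi(2^(2/3)*z/2), z)


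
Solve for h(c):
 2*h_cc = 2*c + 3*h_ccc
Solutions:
 h(c) = C1 + C2*c + C3*exp(2*c/3) + c^3/6 + 3*c^2/4


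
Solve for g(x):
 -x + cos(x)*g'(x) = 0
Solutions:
 g(x) = C1 + Integral(x/cos(x), x)


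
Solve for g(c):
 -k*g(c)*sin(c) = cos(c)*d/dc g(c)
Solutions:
 g(c) = C1*exp(k*log(cos(c)))


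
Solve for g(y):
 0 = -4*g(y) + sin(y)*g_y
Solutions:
 g(y) = C1*(cos(y)^2 - 2*cos(y) + 1)/(cos(y)^2 + 2*cos(y) + 1)


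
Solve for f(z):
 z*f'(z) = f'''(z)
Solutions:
 f(z) = C1 + Integral(C2*airyai(z) + C3*airybi(z), z)


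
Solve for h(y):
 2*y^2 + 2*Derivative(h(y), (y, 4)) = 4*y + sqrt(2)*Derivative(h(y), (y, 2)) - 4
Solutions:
 h(y) = C1 + C2*y + C3*exp(-2^(3/4)*y/2) + C4*exp(2^(3/4)*y/2) + sqrt(2)*y^4/12 - sqrt(2)*y^3/3 + y^2*(sqrt(2) + 2)


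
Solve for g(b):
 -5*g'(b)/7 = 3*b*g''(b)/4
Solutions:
 g(b) = C1 + C2*b^(1/21)


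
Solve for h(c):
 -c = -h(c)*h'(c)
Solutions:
 h(c) = -sqrt(C1 + c^2)
 h(c) = sqrt(C1 + c^2)


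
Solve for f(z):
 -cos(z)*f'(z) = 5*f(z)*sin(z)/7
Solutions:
 f(z) = C1*cos(z)^(5/7)


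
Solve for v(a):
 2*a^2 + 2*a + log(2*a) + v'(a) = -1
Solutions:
 v(a) = C1 - 2*a^3/3 - a^2 - a*log(a) - a*log(2)


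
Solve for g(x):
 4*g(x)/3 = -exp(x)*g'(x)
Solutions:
 g(x) = C1*exp(4*exp(-x)/3)


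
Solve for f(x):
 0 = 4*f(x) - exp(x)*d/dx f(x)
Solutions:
 f(x) = C1*exp(-4*exp(-x))


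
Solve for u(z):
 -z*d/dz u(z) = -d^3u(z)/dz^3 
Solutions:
 u(z) = C1 + Integral(C2*airyai(z) + C3*airybi(z), z)


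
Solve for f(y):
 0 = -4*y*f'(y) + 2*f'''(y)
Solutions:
 f(y) = C1 + Integral(C2*airyai(2^(1/3)*y) + C3*airybi(2^(1/3)*y), y)


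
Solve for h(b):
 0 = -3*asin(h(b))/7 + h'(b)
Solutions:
 Integral(1/asin(_y), (_y, h(b))) = C1 + 3*b/7


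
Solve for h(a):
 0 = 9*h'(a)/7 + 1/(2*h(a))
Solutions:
 h(a) = -sqrt(C1 - 7*a)/3
 h(a) = sqrt(C1 - 7*a)/3


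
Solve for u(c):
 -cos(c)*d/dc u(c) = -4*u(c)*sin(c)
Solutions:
 u(c) = C1/cos(c)^4


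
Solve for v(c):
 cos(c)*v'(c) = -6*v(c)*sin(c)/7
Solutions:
 v(c) = C1*cos(c)^(6/7)


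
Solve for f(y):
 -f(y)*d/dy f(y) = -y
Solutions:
 f(y) = -sqrt(C1 + y^2)
 f(y) = sqrt(C1 + y^2)


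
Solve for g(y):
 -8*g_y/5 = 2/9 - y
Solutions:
 g(y) = C1 + 5*y^2/16 - 5*y/36


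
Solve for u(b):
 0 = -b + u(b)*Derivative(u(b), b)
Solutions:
 u(b) = -sqrt(C1 + b^2)
 u(b) = sqrt(C1 + b^2)


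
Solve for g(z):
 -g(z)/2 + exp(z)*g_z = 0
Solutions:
 g(z) = C1*exp(-exp(-z)/2)


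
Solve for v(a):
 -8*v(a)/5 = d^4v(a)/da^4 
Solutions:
 v(a) = (C1*sin(2^(1/4)*5^(3/4)*a/5) + C2*cos(2^(1/4)*5^(3/4)*a/5))*exp(-2^(1/4)*5^(3/4)*a/5) + (C3*sin(2^(1/4)*5^(3/4)*a/5) + C4*cos(2^(1/4)*5^(3/4)*a/5))*exp(2^(1/4)*5^(3/4)*a/5)


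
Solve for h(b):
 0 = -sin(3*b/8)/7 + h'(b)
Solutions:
 h(b) = C1 - 8*cos(3*b/8)/21


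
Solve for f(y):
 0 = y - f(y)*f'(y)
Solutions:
 f(y) = -sqrt(C1 + y^2)
 f(y) = sqrt(C1 + y^2)


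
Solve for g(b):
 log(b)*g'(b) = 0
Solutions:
 g(b) = C1


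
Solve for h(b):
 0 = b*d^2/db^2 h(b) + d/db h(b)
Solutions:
 h(b) = C1 + C2*log(b)


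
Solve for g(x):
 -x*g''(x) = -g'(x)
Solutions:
 g(x) = C1 + C2*x^2


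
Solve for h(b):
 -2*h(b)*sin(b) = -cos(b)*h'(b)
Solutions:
 h(b) = C1/cos(b)^2


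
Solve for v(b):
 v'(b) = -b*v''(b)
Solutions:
 v(b) = C1 + C2*log(b)


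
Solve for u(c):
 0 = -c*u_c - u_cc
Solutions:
 u(c) = C1 + C2*erf(sqrt(2)*c/2)


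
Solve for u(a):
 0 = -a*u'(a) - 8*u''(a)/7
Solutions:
 u(a) = C1 + C2*erf(sqrt(7)*a/4)


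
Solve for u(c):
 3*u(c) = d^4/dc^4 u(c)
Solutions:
 u(c) = C1*exp(-3^(1/4)*c) + C2*exp(3^(1/4)*c) + C3*sin(3^(1/4)*c) + C4*cos(3^(1/4)*c)


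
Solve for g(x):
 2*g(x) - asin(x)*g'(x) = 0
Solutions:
 g(x) = C1*exp(2*Integral(1/asin(x), x))


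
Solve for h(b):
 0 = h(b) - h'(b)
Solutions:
 h(b) = C1*exp(b)


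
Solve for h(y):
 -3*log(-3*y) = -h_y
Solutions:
 h(y) = C1 + 3*y*log(-y) + 3*y*(-1 + log(3))


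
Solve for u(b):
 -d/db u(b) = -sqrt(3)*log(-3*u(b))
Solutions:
 -sqrt(3)*Integral(1/(log(-_y) + log(3)), (_y, u(b)))/3 = C1 - b


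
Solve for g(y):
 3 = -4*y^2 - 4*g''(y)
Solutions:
 g(y) = C1 + C2*y - y^4/12 - 3*y^2/8


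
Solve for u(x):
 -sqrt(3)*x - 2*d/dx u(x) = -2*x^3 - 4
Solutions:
 u(x) = C1 + x^4/4 - sqrt(3)*x^2/4 + 2*x


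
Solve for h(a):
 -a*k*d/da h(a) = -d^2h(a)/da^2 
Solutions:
 h(a) = Piecewise((-sqrt(2)*sqrt(pi)*C1*erf(sqrt(2)*a*sqrt(-k)/2)/(2*sqrt(-k)) - C2, (k > 0) | (k < 0)), (-C1*a - C2, True))


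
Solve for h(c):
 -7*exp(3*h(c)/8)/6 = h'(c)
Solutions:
 h(c) = 8*log(1/(C1 + 7*c))/3 + 32*log(2)/3
 h(c) = 8*log(2^(1/3)*(-1 - sqrt(3)*I)*(1/(C1 + 7*c))^(1/3))
 h(c) = 8*log(2^(1/3)*(-1 + sqrt(3)*I)*(1/(C1 + 7*c))^(1/3))


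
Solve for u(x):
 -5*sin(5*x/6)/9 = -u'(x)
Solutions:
 u(x) = C1 - 2*cos(5*x/6)/3


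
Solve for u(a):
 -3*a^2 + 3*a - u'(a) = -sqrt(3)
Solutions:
 u(a) = C1 - a^3 + 3*a^2/2 + sqrt(3)*a


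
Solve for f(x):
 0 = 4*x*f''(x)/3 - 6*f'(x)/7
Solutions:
 f(x) = C1 + C2*x^(23/14)


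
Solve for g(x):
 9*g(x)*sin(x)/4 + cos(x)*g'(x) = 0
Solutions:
 g(x) = C1*cos(x)^(9/4)


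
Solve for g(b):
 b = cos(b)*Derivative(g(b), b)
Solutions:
 g(b) = C1 + Integral(b/cos(b), b)


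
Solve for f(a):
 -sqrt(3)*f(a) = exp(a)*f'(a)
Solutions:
 f(a) = C1*exp(sqrt(3)*exp(-a))


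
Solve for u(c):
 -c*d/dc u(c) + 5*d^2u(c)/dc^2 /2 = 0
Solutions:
 u(c) = C1 + C2*erfi(sqrt(5)*c/5)


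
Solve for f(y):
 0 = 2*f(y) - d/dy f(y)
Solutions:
 f(y) = C1*exp(2*y)


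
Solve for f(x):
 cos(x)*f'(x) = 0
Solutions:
 f(x) = C1


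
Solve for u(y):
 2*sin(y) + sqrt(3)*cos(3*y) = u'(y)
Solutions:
 u(y) = C1 + sqrt(3)*sin(3*y)/3 - 2*cos(y)


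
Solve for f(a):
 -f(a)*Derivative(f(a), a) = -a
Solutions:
 f(a) = -sqrt(C1 + a^2)
 f(a) = sqrt(C1 + a^2)


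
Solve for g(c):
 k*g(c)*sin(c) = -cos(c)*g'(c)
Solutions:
 g(c) = C1*exp(k*log(cos(c)))


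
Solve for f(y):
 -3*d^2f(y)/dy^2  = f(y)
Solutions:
 f(y) = C1*sin(sqrt(3)*y/3) + C2*cos(sqrt(3)*y/3)


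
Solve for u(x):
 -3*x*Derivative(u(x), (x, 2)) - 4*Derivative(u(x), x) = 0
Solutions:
 u(x) = C1 + C2/x^(1/3)


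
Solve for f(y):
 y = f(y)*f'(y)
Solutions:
 f(y) = -sqrt(C1 + y^2)
 f(y) = sqrt(C1 + y^2)


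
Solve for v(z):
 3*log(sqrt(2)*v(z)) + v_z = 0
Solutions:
 2*Integral(1/(2*log(_y) + log(2)), (_y, v(z)))/3 = C1 - z


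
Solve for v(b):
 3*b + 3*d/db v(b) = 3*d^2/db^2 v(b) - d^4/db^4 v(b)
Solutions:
 v(b) = C1 + C2*exp(2^(1/3)*b*(2/(sqrt(5) + 3)^(1/3) + 2^(1/3)*(sqrt(5) + 3)^(1/3))/4)*sin(2^(1/3)*sqrt(3)*b*(-2^(1/3)*(sqrt(5) + 3)^(1/3) + 2/(sqrt(5) + 3)^(1/3))/4) + C3*exp(2^(1/3)*b*(2/(sqrt(5) + 3)^(1/3) + 2^(1/3)*(sqrt(5) + 3)^(1/3))/4)*cos(2^(1/3)*sqrt(3)*b*(-2^(1/3)*(sqrt(5) + 3)^(1/3) + 2/(sqrt(5) + 3)^(1/3))/4) + C4*exp(-2^(1/3)*b*((sqrt(5) + 3)^(-1/3) + 2^(1/3)*(sqrt(5) + 3)^(1/3)/2)) - b^2/2 - b


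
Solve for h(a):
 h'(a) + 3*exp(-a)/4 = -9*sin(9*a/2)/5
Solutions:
 h(a) = C1 + 2*cos(9*a/2)/5 + 3*exp(-a)/4


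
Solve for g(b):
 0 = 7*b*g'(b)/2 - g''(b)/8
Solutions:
 g(b) = C1 + C2*erfi(sqrt(14)*b)


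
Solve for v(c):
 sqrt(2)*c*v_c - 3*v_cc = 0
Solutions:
 v(c) = C1 + C2*erfi(2^(3/4)*sqrt(3)*c/6)


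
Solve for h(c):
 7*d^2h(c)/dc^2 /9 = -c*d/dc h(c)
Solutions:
 h(c) = C1 + C2*erf(3*sqrt(14)*c/14)


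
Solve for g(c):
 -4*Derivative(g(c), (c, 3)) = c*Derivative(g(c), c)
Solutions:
 g(c) = C1 + Integral(C2*airyai(-2^(1/3)*c/2) + C3*airybi(-2^(1/3)*c/2), c)


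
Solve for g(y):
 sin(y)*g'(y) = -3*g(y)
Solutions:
 g(y) = C1*(cos(y) + 1)^(3/2)/(cos(y) - 1)^(3/2)


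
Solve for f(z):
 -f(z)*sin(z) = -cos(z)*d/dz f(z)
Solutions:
 f(z) = C1/cos(z)


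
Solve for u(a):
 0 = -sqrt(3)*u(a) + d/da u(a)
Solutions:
 u(a) = C1*exp(sqrt(3)*a)


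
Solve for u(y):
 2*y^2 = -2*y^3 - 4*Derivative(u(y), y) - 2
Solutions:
 u(y) = C1 - y^4/8 - y^3/6 - y/2


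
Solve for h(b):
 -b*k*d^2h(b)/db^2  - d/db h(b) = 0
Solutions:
 h(b) = C1 + b^(((re(k) - 1)*re(k) + im(k)^2)/(re(k)^2 + im(k)^2))*(C2*sin(log(b)*Abs(im(k))/(re(k)^2 + im(k)^2)) + C3*cos(log(b)*im(k)/(re(k)^2 + im(k)^2)))


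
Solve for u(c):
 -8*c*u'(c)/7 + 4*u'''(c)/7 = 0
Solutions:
 u(c) = C1 + Integral(C2*airyai(2^(1/3)*c) + C3*airybi(2^(1/3)*c), c)


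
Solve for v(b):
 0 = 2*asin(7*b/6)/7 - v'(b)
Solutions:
 v(b) = C1 + 2*b*asin(7*b/6)/7 + 2*sqrt(36 - 49*b^2)/49


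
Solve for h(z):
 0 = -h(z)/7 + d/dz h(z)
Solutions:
 h(z) = C1*exp(z/7)


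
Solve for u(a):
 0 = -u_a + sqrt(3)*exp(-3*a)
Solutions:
 u(a) = C1 - sqrt(3)*exp(-3*a)/3


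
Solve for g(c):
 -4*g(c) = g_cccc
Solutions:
 g(c) = (C1*sin(c) + C2*cos(c))*exp(-c) + (C3*sin(c) + C4*cos(c))*exp(c)


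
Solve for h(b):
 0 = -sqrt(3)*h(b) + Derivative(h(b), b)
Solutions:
 h(b) = C1*exp(sqrt(3)*b)


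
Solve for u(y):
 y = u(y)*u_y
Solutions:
 u(y) = -sqrt(C1 + y^2)
 u(y) = sqrt(C1 + y^2)


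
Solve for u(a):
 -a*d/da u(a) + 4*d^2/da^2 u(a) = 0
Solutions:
 u(a) = C1 + C2*erfi(sqrt(2)*a/4)


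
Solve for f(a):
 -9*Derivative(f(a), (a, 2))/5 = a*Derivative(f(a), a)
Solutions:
 f(a) = C1 + C2*erf(sqrt(10)*a/6)


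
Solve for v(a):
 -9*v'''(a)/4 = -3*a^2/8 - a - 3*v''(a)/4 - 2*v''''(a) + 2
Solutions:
 v(a) = C1 + C2*a - a^4/24 - 13*a^3/18 - 23*a^2/6 + (C3*sin(sqrt(15)*a/16) + C4*cos(sqrt(15)*a/16))*exp(9*a/16)


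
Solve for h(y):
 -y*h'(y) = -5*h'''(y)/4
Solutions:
 h(y) = C1 + Integral(C2*airyai(10^(2/3)*y/5) + C3*airybi(10^(2/3)*y/5), y)


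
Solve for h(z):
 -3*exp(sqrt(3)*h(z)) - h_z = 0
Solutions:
 h(z) = sqrt(3)*(2*log(1/(C1 + 3*z)) - log(3))/6


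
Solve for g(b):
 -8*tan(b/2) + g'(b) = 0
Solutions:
 g(b) = C1 - 16*log(cos(b/2))


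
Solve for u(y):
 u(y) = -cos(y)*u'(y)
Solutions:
 u(y) = C1*sqrt(sin(y) - 1)/sqrt(sin(y) + 1)


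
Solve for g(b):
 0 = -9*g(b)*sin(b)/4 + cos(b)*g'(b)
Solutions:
 g(b) = C1/cos(b)^(9/4)


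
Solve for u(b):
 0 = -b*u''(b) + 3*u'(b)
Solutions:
 u(b) = C1 + C2*b^4


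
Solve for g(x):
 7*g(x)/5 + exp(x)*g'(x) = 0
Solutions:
 g(x) = C1*exp(7*exp(-x)/5)


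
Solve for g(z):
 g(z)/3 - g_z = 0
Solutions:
 g(z) = C1*exp(z/3)


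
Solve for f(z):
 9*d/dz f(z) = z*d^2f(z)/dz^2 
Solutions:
 f(z) = C1 + C2*z^10


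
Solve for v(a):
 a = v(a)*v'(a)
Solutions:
 v(a) = -sqrt(C1 + a^2)
 v(a) = sqrt(C1 + a^2)


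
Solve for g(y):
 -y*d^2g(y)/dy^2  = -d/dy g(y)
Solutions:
 g(y) = C1 + C2*y^2


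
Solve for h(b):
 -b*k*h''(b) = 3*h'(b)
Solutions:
 h(b) = C1 + b^(((re(k) - 3)*re(k) + im(k)^2)/(re(k)^2 + im(k)^2))*(C2*sin(3*log(b)*Abs(im(k))/(re(k)^2 + im(k)^2)) + C3*cos(3*log(b)*im(k)/(re(k)^2 + im(k)^2)))


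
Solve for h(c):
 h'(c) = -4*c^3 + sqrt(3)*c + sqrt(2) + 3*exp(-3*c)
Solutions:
 h(c) = C1 - c^4 + sqrt(3)*c^2/2 + sqrt(2)*c - exp(-3*c)


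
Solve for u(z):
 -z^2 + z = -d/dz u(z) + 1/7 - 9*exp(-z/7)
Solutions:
 u(z) = C1 + z^3/3 - z^2/2 + z/7 + 63*exp(-z/7)


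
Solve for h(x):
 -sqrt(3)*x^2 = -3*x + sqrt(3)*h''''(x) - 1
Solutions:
 h(x) = C1 + C2*x + C3*x^2 + C4*x^3 - x^6/360 + sqrt(3)*x^5/120 + sqrt(3)*x^4/72


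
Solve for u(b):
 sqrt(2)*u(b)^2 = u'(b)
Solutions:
 u(b) = -1/(C1 + sqrt(2)*b)


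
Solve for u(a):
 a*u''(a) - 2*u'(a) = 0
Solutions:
 u(a) = C1 + C2*a^3


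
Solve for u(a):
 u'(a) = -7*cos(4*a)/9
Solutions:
 u(a) = C1 - 7*sin(4*a)/36


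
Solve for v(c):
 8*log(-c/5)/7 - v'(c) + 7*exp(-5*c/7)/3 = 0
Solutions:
 v(c) = C1 + 8*c*log(-c)/7 + 8*c*(-log(5) - 1)/7 - 49*exp(-5*c/7)/15


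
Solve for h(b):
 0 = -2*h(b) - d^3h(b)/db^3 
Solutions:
 h(b) = C3*exp(-2^(1/3)*b) + (C1*sin(2^(1/3)*sqrt(3)*b/2) + C2*cos(2^(1/3)*sqrt(3)*b/2))*exp(2^(1/3)*b/2)


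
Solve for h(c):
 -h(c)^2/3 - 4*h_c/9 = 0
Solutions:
 h(c) = 4/(C1 + 3*c)


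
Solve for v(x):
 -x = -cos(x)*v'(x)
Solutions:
 v(x) = C1 + Integral(x/cos(x), x)


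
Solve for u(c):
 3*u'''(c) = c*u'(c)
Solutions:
 u(c) = C1 + Integral(C2*airyai(3^(2/3)*c/3) + C3*airybi(3^(2/3)*c/3), c)


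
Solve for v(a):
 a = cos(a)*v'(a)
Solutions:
 v(a) = C1 + Integral(a/cos(a), a)


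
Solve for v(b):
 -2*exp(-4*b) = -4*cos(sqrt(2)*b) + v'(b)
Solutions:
 v(b) = C1 + 2*sqrt(2)*sin(sqrt(2)*b) + exp(-4*b)/2


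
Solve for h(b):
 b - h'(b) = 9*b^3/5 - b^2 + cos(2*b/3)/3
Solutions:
 h(b) = C1 - 9*b^4/20 + b^3/3 + b^2/2 - sin(2*b/3)/2


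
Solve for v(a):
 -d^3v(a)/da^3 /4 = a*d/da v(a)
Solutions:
 v(a) = C1 + Integral(C2*airyai(-2^(2/3)*a) + C3*airybi(-2^(2/3)*a), a)


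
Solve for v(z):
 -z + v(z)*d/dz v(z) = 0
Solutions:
 v(z) = -sqrt(C1 + z^2)
 v(z) = sqrt(C1 + z^2)


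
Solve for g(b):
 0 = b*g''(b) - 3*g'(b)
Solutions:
 g(b) = C1 + C2*b^4


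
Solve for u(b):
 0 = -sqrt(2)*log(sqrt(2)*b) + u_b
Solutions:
 u(b) = C1 + sqrt(2)*b*log(b) - sqrt(2)*b + sqrt(2)*b*log(2)/2


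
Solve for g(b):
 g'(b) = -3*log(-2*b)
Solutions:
 g(b) = C1 - 3*b*log(-b) + 3*b*(1 - log(2))


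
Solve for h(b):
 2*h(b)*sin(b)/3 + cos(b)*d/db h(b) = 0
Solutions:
 h(b) = C1*cos(b)^(2/3)


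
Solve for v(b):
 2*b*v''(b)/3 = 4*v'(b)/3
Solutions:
 v(b) = C1 + C2*b^3


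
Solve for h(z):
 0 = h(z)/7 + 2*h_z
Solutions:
 h(z) = C1*exp(-z/14)


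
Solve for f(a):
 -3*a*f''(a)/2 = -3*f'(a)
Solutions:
 f(a) = C1 + C2*a^3


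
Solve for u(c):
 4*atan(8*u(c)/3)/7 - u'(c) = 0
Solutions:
 Integral(1/atan(8*_y/3), (_y, u(c))) = C1 + 4*c/7


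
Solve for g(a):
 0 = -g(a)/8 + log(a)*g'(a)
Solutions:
 g(a) = C1*exp(li(a)/8)


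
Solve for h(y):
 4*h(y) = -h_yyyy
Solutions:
 h(y) = (C1*sin(y) + C2*cos(y))*exp(-y) + (C3*sin(y) + C4*cos(y))*exp(y)


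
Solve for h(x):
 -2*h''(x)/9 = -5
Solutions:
 h(x) = C1 + C2*x + 45*x^2/4


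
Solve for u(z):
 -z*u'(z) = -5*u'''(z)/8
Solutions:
 u(z) = C1 + Integral(C2*airyai(2*5^(2/3)*z/5) + C3*airybi(2*5^(2/3)*z/5), z)


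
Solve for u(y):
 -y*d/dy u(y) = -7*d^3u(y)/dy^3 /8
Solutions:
 u(y) = C1 + Integral(C2*airyai(2*7^(2/3)*y/7) + C3*airybi(2*7^(2/3)*y/7), y)


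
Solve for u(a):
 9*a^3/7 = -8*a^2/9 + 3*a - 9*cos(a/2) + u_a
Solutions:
 u(a) = C1 + 9*a^4/28 + 8*a^3/27 - 3*a^2/2 + 18*sin(a/2)


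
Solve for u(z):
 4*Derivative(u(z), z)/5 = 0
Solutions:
 u(z) = C1


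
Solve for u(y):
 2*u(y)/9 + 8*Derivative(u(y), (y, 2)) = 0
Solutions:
 u(y) = C1*sin(y/6) + C2*cos(y/6)


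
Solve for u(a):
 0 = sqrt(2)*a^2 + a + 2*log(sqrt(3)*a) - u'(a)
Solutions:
 u(a) = C1 + sqrt(2)*a^3/3 + a^2/2 + 2*a*log(a) - 2*a + a*log(3)


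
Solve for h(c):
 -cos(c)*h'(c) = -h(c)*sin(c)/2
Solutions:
 h(c) = C1/sqrt(cos(c))


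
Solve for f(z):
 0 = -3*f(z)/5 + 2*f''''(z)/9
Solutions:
 f(z) = C1*exp(-30^(3/4)*z/10) + C2*exp(30^(3/4)*z/10) + C3*sin(30^(3/4)*z/10) + C4*cos(30^(3/4)*z/10)


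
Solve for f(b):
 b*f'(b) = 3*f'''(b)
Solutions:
 f(b) = C1 + Integral(C2*airyai(3^(2/3)*b/3) + C3*airybi(3^(2/3)*b/3), b)


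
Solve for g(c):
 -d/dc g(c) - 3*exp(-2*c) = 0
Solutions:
 g(c) = C1 + 3*exp(-2*c)/2


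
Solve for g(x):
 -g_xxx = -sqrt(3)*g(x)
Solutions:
 g(x) = C3*exp(3^(1/6)*x) + (C1*sin(3^(2/3)*x/2) + C2*cos(3^(2/3)*x/2))*exp(-3^(1/6)*x/2)


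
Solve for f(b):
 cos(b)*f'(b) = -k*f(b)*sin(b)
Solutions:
 f(b) = C1*exp(k*log(cos(b)))


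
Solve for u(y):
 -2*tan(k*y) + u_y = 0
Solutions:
 u(y) = C1 + 2*Piecewise((-log(cos(k*y))/k, Ne(k, 0)), (0, True))


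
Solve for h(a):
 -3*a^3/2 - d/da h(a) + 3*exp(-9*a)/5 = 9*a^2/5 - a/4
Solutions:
 h(a) = C1 - 3*a^4/8 - 3*a^3/5 + a^2/8 - exp(-9*a)/15


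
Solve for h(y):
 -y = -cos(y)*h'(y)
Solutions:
 h(y) = C1 + Integral(y/cos(y), y)


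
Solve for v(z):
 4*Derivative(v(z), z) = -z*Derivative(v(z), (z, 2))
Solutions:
 v(z) = C1 + C2/z^3


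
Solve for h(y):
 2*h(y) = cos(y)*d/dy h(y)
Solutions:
 h(y) = C1*(sin(y) + 1)/(sin(y) - 1)


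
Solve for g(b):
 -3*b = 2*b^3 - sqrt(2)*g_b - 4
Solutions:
 g(b) = C1 + sqrt(2)*b^4/4 + 3*sqrt(2)*b^2/4 - 2*sqrt(2)*b


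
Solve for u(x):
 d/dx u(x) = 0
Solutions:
 u(x) = C1


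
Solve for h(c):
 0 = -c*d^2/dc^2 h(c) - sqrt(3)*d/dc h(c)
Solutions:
 h(c) = C1 + C2*c^(1 - sqrt(3))


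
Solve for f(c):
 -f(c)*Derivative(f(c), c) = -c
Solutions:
 f(c) = -sqrt(C1 + c^2)
 f(c) = sqrt(C1 + c^2)


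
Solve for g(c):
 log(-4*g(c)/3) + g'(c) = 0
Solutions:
 Integral(1/(log(-_y) - log(3) + 2*log(2)), (_y, g(c))) = C1 - c


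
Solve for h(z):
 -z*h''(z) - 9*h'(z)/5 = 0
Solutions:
 h(z) = C1 + C2/z^(4/5)


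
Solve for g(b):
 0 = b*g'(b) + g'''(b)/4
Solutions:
 g(b) = C1 + Integral(C2*airyai(-2^(2/3)*b) + C3*airybi(-2^(2/3)*b), b)


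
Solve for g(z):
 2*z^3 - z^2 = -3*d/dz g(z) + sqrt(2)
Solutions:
 g(z) = C1 - z^4/6 + z^3/9 + sqrt(2)*z/3


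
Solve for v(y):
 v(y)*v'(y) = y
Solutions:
 v(y) = -sqrt(C1 + y^2)
 v(y) = sqrt(C1 + y^2)


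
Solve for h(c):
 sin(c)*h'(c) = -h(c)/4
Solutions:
 h(c) = C1*(cos(c) + 1)^(1/8)/(cos(c) - 1)^(1/8)


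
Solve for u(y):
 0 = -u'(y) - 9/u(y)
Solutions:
 u(y) = -sqrt(C1 - 18*y)
 u(y) = sqrt(C1 - 18*y)


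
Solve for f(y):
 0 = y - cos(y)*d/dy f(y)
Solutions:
 f(y) = C1 + Integral(y/cos(y), y)


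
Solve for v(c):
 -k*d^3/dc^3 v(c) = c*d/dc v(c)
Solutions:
 v(c) = C1 + Integral(C2*airyai(c*(-1/k)^(1/3)) + C3*airybi(c*(-1/k)^(1/3)), c)


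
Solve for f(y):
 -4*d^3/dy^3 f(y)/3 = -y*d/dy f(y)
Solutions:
 f(y) = C1 + Integral(C2*airyai(6^(1/3)*y/2) + C3*airybi(6^(1/3)*y/2), y)


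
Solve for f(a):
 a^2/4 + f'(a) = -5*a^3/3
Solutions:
 f(a) = C1 - 5*a^4/12 - a^3/12


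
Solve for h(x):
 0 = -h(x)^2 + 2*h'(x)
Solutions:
 h(x) = -2/(C1 + x)


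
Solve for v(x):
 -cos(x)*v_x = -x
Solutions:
 v(x) = C1 + Integral(x/cos(x), x)


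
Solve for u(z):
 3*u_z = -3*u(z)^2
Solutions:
 u(z) = 1/(C1 + z)


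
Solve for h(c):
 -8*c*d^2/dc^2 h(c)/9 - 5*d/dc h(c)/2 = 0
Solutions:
 h(c) = C1 + C2/c^(29/16)


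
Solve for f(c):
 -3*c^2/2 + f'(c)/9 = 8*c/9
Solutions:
 f(c) = C1 + 9*c^3/2 + 4*c^2


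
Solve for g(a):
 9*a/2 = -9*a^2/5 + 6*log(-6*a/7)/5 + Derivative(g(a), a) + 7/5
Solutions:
 g(a) = C1 + 3*a^3/5 + 9*a^2/4 - 6*a*log(-a)/5 + a*(-6*log(6) - 1 + 6*log(7))/5


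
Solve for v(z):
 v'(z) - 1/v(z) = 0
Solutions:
 v(z) = -sqrt(C1 + 2*z)
 v(z) = sqrt(C1 + 2*z)


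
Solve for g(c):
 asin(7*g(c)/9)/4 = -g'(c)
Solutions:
 Integral(1/asin(7*_y/9), (_y, g(c))) = C1 - c/4


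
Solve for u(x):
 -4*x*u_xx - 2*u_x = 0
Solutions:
 u(x) = C1 + C2*sqrt(x)


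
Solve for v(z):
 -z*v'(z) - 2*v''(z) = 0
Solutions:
 v(z) = C1 + C2*erf(z/2)


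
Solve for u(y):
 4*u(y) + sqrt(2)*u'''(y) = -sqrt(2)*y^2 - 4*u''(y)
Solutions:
 u(y) = C1*exp(y*(-4*sqrt(2) + 8/(3*sqrt(354) + 43*sqrt(2))^(1/3) + (3*sqrt(354) + 43*sqrt(2))^(1/3))/6)*sin(sqrt(3)*y*(-(3*sqrt(354) + 43*sqrt(2))^(1/3) + 8/(3*sqrt(354) + 43*sqrt(2))^(1/3))/6) + C2*exp(y*(-4*sqrt(2) + 8/(3*sqrt(354) + 43*sqrt(2))^(1/3) + (3*sqrt(354) + 43*sqrt(2))^(1/3))/6)*cos(sqrt(3)*y*(-(3*sqrt(354) + 43*sqrt(2))^(1/3) + 8/(3*sqrt(354) + 43*sqrt(2))^(1/3))/6) + C3*exp(-y*(8/(3*sqrt(354) + 43*sqrt(2))^(1/3) + 2*sqrt(2) + (3*sqrt(354) + 43*sqrt(2))^(1/3))/3) - sqrt(2)*y^2/4 + sqrt(2)/2


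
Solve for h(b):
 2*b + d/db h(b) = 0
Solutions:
 h(b) = C1 - b^2


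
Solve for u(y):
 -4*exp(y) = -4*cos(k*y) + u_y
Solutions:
 u(y) = C1 - 4*exp(y) + 4*sin(k*y)/k


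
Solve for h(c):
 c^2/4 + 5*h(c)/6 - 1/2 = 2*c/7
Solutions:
 h(c) = -3*c^2/10 + 12*c/35 + 3/5


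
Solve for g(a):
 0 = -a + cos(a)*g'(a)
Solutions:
 g(a) = C1 + Integral(a/cos(a), a)


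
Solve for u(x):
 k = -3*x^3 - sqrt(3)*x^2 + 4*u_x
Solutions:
 u(x) = C1 + k*x/4 + 3*x^4/16 + sqrt(3)*x^3/12


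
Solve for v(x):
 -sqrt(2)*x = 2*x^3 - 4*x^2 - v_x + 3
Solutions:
 v(x) = C1 + x^4/2 - 4*x^3/3 + sqrt(2)*x^2/2 + 3*x


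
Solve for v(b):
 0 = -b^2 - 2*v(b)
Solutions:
 v(b) = -b^2/2


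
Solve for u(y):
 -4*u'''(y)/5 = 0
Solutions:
 u(y) = C1 + C2*y + C3*y^2


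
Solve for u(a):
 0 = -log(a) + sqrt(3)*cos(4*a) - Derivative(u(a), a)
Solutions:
 u(a) = C1 - a*log(a) + a + sqrt(3)*sin(4*a)/4


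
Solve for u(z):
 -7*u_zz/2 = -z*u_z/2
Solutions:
 u(z) = C1 + C2*erfi(sqrt(14)*z/14)


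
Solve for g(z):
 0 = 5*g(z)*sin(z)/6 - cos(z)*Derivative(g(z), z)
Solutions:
 g(z) = C1/cos(z)^(5/6)


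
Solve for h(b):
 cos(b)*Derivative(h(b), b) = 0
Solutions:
 h(b) = C1


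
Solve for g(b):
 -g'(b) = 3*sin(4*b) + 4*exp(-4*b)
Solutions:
 g(b) = C1 + 3*cos(4*b)/4 + exp(-4*b)


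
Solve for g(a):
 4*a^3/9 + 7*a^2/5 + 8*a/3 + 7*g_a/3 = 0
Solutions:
 g(a) = C1 - a^4/21 - a^3/5 - 4*a^2/7


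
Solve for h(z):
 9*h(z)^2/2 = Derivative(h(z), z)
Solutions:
 h(z) = -2/(C1 + 9*z)


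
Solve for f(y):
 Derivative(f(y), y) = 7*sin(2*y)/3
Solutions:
 f(y) = C1 - 7*cos(2*y)/6


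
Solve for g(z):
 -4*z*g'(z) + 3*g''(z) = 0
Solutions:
 g(z) = C1 + C2*erfi(sqrt(6)*z/3)


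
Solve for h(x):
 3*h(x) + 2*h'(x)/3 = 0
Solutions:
 h(x) = C1*exp(-9*x/2)


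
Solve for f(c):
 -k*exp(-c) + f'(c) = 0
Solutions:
 f(c) = C1 - k*exp(-c)


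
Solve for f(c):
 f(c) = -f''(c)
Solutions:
 f(c) = C1*sin(c) + C2*cos(c)


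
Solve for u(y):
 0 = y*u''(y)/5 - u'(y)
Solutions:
 u(y) = C1 + C2*y^6


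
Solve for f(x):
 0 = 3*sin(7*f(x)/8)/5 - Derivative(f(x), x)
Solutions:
 -3*x/5 + 4*log(cos(7*f(x)/8) - 1)/7 - 4*log(cos(7*f(x)/8) + 1)/7 = C1


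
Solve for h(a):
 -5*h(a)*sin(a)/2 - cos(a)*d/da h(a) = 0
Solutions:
 h(a) = C1*cos(a)^(5/2)


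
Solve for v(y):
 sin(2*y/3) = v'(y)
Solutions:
 v(y) = C1 - 3*cos(2*y/3)/2


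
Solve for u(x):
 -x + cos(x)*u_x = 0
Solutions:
 u(x) = C1 + Integral(x/cos(x), x)


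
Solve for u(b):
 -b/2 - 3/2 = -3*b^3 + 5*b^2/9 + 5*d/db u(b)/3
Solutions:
 u(b) = C1 + 9*b^4/20 - b^3/9 - 3*b^2/20 - 9*b/10


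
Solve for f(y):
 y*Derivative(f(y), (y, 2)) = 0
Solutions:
 f(y) = C1 + C2*y


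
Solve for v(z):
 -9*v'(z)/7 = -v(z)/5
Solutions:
 v(z) = C1*exp(7*z/45)


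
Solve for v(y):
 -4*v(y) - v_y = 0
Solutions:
 v(y) = C1*exp(-4*y)


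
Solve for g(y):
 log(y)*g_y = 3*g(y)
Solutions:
 g(y) = C1*exp(3*li(y))


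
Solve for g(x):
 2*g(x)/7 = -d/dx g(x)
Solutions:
 g(x) = C1*exp(-2*x/7)


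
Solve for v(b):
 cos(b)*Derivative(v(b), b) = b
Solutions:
 v(b) = C1 + Integral(b/cos(b), b)


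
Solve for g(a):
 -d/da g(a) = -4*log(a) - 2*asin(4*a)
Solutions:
 g(a) = C1 + 4*a*log(a) + 2*a*asin(4*a) - 4*a + sqrt(1 - 16*a^2)/2


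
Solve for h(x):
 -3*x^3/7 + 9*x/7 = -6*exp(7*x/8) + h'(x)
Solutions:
 h(x) = C1 - 3*x^4/28 + 9*x^2/14 + 48*exp(7*x/8)/7


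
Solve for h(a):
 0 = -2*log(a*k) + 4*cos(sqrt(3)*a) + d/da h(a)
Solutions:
 h(a) = C1 + 2*a*log(a*k) - 2*a - 4*sqrt(3)*sin(sqrt(3)*a)/3


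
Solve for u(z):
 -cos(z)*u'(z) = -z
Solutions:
 u(z) = C1 + Integral(z/cos(z), z)


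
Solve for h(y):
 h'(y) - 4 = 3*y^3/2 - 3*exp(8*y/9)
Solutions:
 h(y) = C1 + 3*y^4/8 + 4*y - 27*exp(8*y/9)/8


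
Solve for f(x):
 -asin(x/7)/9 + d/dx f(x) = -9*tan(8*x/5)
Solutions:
 f(x) = C1 + x*asin(x/7)/9 + sqrt(49 - x^2)/9 + 45*log(cos(8*x/5))/8


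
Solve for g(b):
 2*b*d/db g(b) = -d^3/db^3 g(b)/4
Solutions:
 g(b) = C1 + Integral(C2*airyai(-2*b) + C3*airybi(-2*b), b)


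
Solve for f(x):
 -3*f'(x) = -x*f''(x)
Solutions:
 f(x) = C1 + C2*x^4


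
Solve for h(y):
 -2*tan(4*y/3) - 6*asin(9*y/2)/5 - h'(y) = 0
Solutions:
 h(y) = C1 - 6*y*asin(9*y/2)/5 - 2*sqrt(4 - 81*y^2)/15 + 3*log(cos(4*y/3))/2


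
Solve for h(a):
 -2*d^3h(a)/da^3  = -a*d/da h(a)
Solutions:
 h(a) = C1 + Integral(C2*airyai(2^(2/3)*a/2) + C3*airybi(2^(2/3)*a/2), a)


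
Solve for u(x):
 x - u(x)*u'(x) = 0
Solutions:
 u(x) = -sqrt(C1 + x^2)
 u(x) = sqrt(C1 + x^2)


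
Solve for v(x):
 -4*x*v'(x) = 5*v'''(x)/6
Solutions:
 v(x) = C1 + Integral(C2*airyai(-2*3^(1/3)*5^(2/3)*x/5) + C3*airybi(-2*3^(1/3)*5^(2/3)*x/5), x)


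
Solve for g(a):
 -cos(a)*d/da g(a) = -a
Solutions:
 g(a) = C1 + Integral(a/cos(a), a)


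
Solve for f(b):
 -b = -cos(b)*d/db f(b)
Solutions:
 f(b) = C1 + Integral(b/cos(b), b)


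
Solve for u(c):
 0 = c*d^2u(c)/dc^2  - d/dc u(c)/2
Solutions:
 u(c) = C1 + C2*c^(3/2)


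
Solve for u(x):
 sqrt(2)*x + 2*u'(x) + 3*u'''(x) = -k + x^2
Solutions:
 u(x) = C1 + C2*sin(sqrt(6)*x/3) + C3*cos(sqrt(6)*x/3) - k*x/2 + x^3/6 - sqrt(2)*x^2/4 - 3*x/2


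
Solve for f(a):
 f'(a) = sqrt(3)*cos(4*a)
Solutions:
 f(a) = C1 + sqrt(3)*sin(4*a)/4


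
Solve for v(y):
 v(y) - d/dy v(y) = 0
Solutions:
 v(y) = C1*exp(y)


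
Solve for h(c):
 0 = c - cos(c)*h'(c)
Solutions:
 h(c) = C1 + Integral(c/cos(c), c)


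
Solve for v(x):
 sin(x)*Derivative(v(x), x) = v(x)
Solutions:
 v(x) = C1*sqrt(cos(x) - 1)/sqrt(cos(x) + 1)


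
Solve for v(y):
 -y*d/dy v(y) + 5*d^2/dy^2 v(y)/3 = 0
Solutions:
 v(y) = C1 + C2*erfi(sqrt(30)*y/10)


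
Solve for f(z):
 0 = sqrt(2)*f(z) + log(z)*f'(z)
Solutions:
 f(z) = C1*exp(-sqrt(2)*li(z))


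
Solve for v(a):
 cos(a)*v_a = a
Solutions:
 v(a) = C1 + Integral(a/cos(a), a)


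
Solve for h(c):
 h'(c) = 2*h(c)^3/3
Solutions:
 h(c) = -sqrt(6)*sqrt(-1/(C1 + 2*c))/2
 h(c) = sqrt(6)*sqrt(-1/(C1 + 2*c))/2


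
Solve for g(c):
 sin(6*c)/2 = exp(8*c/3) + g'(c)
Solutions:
 g(c) = C1 - 3*exp(8*c/3)/8 - cos(6*c)/12


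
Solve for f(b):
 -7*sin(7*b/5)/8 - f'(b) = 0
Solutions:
 f(b) = C1 + 5*cos(7*b/5)/8


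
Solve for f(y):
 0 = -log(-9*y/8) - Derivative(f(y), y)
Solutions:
 f(y) = C1 - y*log(-y) + y*(-2*log(3) + 1 + 3*log(2))


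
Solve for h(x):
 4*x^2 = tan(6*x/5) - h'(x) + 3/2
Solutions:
 h(x) = C1 - 4*x^3/3 + 3*x/2 - 5*log(cos(6*x/5))/6


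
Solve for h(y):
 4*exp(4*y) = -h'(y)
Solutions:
 h(y) = C1 - exp(4*y)


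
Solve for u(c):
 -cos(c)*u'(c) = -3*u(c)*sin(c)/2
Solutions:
 u(c) = C1/cos(c)^(3/2)


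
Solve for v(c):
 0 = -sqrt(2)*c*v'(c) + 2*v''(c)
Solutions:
 v(c) = C1 + C2*erfi(2^(1/4)*c/2)


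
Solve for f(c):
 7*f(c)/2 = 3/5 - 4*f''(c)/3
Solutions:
 f(c) = C1*sin(sqrt(42)*c/4) + C2*cos(sqrt(42)*c/4) + 6/35


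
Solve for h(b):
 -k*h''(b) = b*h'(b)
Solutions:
 h(b) = C1 + C2*sqrt(k)*erf(sqrt(2)*b*sqrt(1/k)/2)


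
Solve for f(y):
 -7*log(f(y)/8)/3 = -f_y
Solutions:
 3*Integral(1/(-log(_y) + 3*log(2)), (_y, f(y)))/7 = C1 - y


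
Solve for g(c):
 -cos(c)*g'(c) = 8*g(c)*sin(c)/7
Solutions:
 g(c) = C1*cos(c)^(8/7)


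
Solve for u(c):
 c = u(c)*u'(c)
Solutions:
 u(c) = -sqrt(C1 + c^2)
 u(c) = sqrt(C1 + c^2)


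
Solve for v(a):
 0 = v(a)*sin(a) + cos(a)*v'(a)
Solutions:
 v(a) = C1*cos(a)


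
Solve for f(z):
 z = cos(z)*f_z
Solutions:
 f(z) = C1 + Integral(z/cos(z), z)


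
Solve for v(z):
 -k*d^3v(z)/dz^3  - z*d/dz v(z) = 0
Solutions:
 v(z) = C1 + Integral(C2*airyai(z*(-1/k)^(1/3)) + C3*airybi(z*(-1/k)^(1/3)), z)


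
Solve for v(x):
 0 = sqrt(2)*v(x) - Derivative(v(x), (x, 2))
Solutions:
 v(x) = C1*exp(-2^(1/4)*x) + C2*exp(2^(1/4)*x)


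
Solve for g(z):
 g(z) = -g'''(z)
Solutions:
 g(z) = C3*exp(-z) + (C1*sin(sqrt(3)*z/2) + C2*cos(sqrt(3)*z/2))*exp(z/2)


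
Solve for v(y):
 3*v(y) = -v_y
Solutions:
 v(y) = C1*exp(-3*y)


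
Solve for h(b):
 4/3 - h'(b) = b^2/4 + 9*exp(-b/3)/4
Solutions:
 h(b) = C1 - b^3/12 + 4*b/3 + 27*exp(-b/3)/4


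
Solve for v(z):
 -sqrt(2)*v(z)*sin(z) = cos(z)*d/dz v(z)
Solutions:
 v(z) = C1*cos(z)^(sqrt(2))


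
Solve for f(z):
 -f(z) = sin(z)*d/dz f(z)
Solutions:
 f(z) = C1*sqrt(cos(z) + 1)/sqrt(cos(z) - 1)


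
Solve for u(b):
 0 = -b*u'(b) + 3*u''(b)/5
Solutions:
 u(b) = C1 + C2*erfi(sqrt(30)*b/6)


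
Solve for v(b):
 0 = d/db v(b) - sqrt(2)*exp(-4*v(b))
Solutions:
 v(b) = log(-I*(C1 + 4*sqrt(2)*b)^(1/4))
 v(b) = log(I*(C1 + 4*sqrt(2)*b)^(1/4))
 v(b) = log(-(C1 + 4*sqrt(2)*b)^(1/4))
 v(b) = log(C1 + 4*sqrt(2)*b)/4


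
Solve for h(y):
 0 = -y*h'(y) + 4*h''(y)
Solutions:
 h(y) = C1 + C2*erfi(sqrt(2)*y/4)


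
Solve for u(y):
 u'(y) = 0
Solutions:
 u(y) = C1


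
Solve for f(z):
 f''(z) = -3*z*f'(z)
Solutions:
 f(z) = C1 + C2*erf(sqrt(6)*z/2)


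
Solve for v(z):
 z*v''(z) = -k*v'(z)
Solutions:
 v(z) = C1 + z^(1 - re(k))*(C2*sin(log(z)*Abs(im(k))) + C3*cos(log(z)*im(k)))


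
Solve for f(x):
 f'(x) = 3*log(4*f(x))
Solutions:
 -Integral(1/(log(_y) + 2*log(2)), (_y, f(x)))/3 = C1 - x


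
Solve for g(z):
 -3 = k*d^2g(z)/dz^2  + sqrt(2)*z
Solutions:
 g(z) = C1 + C2*z - sqrt(2)*z^3/(6*k) - 3*z^2/(2*k)


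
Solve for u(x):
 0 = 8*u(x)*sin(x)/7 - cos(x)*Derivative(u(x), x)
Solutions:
 u(x) = C1/cos(x)^(8/7)


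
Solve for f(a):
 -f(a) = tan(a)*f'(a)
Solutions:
 f(a) = C1/sin(a)


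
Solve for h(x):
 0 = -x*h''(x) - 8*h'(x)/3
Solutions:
 h(x) = C1 + C2/x^(5/3)


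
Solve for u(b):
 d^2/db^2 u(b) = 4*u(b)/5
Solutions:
 u(b) = C1*exp(-2*sqrt(5)*b/5) + C2*exp(2*sqrt(5)*b/5)


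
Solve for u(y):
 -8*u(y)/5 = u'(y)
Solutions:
 u(y) = C1*exp(-8*y/5)


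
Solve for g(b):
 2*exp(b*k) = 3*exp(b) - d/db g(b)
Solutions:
 g(b) = C1 + 3*exp(b) - 2*exp(b*k)/k


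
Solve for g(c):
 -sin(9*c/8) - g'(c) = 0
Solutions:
 g(c) = C1 + 8*cos(9*c/8)/9


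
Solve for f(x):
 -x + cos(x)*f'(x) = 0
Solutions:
 f(x) = C1 + Integral(x/cos(x), x)


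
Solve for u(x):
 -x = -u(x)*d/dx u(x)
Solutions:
 u(x) = -sqrt(C1 + x^2)
 u(x) = sqrt(C1 + x^2)


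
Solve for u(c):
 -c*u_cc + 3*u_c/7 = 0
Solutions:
 u(c) = C1 + C2*c^(10/7)


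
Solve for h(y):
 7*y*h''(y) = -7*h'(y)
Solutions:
 h(y) = C1 + C2*log(y)


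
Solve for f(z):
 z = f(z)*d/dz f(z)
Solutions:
 f(z) = -sqrt(C1 + z^2)
 f(z) = sqrt(C1 + z^2)


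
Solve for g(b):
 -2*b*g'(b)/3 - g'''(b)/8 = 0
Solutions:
 g(b) = C1 + Integral(C2*airyai(-2*2^(1/3)*3^(2/3)*b/3) + C3*airybi(-2*2^(1/3)*3^(2/3)*b/3), b)


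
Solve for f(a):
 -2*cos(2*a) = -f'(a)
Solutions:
 f(a) = C1 + sin(2*a)


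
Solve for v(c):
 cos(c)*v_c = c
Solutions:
 v(c) = C1 + Integral(c/cos(c), c)


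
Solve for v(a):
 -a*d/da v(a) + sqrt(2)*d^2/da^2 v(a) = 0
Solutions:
 v(a) = C1 + C2*erfi(2^(1/4)*a/2)


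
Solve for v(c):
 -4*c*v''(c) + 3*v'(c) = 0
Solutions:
 v(c) = C1 + C2*c^(7/4)


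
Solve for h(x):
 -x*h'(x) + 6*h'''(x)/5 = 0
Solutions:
 h(x) = C1 + Integral(C2*airyai(5^(1/3)*6^(2/3)*x/6) + C3*airybi(5^(1/3)*6^(2/3)*x/6), x)


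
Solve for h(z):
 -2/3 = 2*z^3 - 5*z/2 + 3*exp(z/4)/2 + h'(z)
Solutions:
 h(z) = C1 - z^4/2 + 5*z^2/4 - 2*z/3 - 6*exp(z/4)


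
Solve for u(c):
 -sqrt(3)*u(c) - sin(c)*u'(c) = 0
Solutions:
 u(c) = C1*(cos(c) + 1)^(sqrt(3)/2)/(cos(c) - 1)^(sqrt(3)/2)


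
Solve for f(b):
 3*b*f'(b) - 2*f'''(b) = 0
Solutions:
 f(b) = C1 + Integral(C2*airyai(2^(2/3)*3^(1/3)*b/2) + C3*airybi(2^(2/3)*3^(1/3)*b/2), b)


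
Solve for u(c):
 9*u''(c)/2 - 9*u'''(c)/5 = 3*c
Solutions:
 u(c) = C1 + C2*c + C3*exp(5*c/2) + c^3/9 + 2*c^2/15


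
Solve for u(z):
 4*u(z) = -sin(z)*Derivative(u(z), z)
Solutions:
 u(z) = C1*(cos(z)^2 + 2*cos(z) + 1)/(cos(z)^2 - 2*cos(z) + 1)


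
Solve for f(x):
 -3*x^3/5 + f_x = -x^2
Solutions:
 f(x) = C1 + 3*x^4/20 - x^3/3


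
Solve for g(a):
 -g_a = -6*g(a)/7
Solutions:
 g(a) = C1*exp(6*a/7)


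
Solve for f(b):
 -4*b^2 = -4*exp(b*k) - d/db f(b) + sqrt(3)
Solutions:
 f(b) = C1 + 4*b^3/3 + sqrt(3)*b - 4*exp(b*k)/k


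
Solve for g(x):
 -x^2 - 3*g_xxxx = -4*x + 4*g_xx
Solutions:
 g(x) = C1 + C2*x + C3*sin(2*sqrt(3)*x/3) + C4*cos(2*sqrt(3)*x/3) - x^4/48 + x^3/6 + 3*x^2/16


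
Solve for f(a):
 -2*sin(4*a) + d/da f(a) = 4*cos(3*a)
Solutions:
 f(a) = C1 + 4*sin(3*a)/3 - cos(4*a)/2


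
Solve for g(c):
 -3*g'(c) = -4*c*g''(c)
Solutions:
 g(c) = C1 + C2*c^(7/4)


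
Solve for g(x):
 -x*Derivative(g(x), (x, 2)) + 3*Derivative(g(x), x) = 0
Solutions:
 g(x) = C1 + C2*x^4


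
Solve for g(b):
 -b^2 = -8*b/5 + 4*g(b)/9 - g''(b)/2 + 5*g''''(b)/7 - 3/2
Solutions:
 g(b) = -9*b^2/4 + 18*b/5 + (C1*sin(5^(3/4)*sqrt(6)*7^(1/4)*b*sin(atan(sqrt(1799)/21)/2)/15) + C2*cos(5^(3/4)*sqrt(6)*7^(1/4)*b*sin(atan(sqrt(1799)/21)/2)/15))*exp(-5^(3/4)*sqrt(6)*7^(1/4)*b*cos(atan(sqrt(1799)/21)/2)/15) + (C3*sin(5^(3/4)*sqrt(6)*7^(1/4)*b*sin(atan(sqrt(1799)/21)/2)/15) + C4*cos(5^(3/4)*sqrt(6)*7^(1/4)*b*sin(atan(sqrt(1799)/21)/2)/15))*exp(5^(3/4)*sqrt(6)*7^(1/4)*b*cos(atan(sqrt(1799)/21)/2)/15) - 27/16


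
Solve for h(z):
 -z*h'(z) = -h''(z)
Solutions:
 h(z) = C1 + C2*erfi(sqrt(2)*z/2)


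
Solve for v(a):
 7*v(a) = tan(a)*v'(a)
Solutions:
 v(a) = C1*sin(a)^7


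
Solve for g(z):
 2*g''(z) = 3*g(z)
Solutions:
 g(z) = C1*exp(-sqrt(6)*z/2) + C2*exp(sqrt(6)*z/2)


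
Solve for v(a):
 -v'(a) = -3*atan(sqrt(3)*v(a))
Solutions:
 Integral(1/atan(sqrt(3)*_y), (_y, v(a))) = C1 + 3*a


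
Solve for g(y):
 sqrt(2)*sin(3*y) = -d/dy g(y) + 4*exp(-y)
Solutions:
 g(y) = C1 + sqrt(2)*cos(3*y)/3 - 4*exp(-y)


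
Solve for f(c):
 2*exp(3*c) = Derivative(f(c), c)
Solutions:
 f(c) = C1 + 2*exp(3*c)/3


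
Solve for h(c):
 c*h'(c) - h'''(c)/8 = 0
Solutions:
 h(c) = C1 + Integral(C2*airyai(2*c) + C3*airybi(2*c), c)


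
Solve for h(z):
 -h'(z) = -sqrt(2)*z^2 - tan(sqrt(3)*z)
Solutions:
 h(z) = C1 + sqrt(2)*z^3/3 - sqrt(3)*log(cos(sqrt(3)*z))/3


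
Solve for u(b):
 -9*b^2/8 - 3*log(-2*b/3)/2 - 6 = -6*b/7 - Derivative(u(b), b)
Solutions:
 u(b) = C1 + 3*b^3/8 - 3*b^2/7 + 3*b*log(-b)/2 + b*(-2*log(3) + log(2) + log(6)/2 + 9/2)


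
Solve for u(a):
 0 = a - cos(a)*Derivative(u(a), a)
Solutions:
 u(a) = C1 + Integral(a/cos(a), a)


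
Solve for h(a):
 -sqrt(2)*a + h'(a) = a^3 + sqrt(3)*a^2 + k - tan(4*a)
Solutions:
 h(a) = C1 + a^4/4 + sqrt(3)*a^3/3 + sqrt(2)*a^2/2 + a*k + log(cos(4*a))/4


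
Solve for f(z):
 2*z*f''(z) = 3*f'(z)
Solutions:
 f(z) = C1 + C2*z^(5/2)


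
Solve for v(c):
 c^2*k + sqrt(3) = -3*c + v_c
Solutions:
 v(c) = C1 + c^3*k/3 + 3*c^2/2 + sqrt(3)*c


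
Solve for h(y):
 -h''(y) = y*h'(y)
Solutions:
 h(y) = C1 + C2*erf(sqrt(2)*y/2)


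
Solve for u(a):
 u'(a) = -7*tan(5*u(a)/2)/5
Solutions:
 u(a) = -2*asin(C1*exp(-7*a/2))/5 + 2*pi/5
 u(a) = 2*asin(C1*exp(-7*a/2))/5


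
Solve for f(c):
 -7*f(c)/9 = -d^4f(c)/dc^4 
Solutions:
 f(c) = C1*exp(-sqrt(3)*7^(1/4)*c/3) + C2*exp(sqrt(3)*7^(1/4)*c/3) + C3*sin(sqrt(3)*7^(1/4)*c/3) + C4*cos(sqrt(3)*7^(1/4)*c/3)


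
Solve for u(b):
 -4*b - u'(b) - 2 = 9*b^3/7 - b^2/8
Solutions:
 u(b) = C1 - 9*b^4/28 + b^3/24 - 2*b^2 - 2*b


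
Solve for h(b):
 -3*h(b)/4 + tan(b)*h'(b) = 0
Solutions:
 h(b) = C1*sin(b)^(3/4)


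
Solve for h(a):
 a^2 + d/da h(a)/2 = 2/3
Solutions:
 h(a) = C1 - 2*a^3/3 + 4*a/3


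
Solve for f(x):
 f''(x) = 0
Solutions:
 f(x) = C1 + C2*x


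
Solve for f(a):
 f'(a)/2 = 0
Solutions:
 f(a) = C1


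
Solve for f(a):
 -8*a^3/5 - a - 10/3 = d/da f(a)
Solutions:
 f(a) = C1 - 2*a^4/5 - a^2/2 - 10*a/3


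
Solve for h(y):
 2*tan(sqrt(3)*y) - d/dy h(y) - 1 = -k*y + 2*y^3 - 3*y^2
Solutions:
 h(y) = C1 + k*y^2/2 - y^4/2 + y^3 - y - 2*sqrt(3)*log(cos(sqrt(3)*y))/3


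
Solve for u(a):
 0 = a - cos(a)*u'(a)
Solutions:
 u(a) = C1 + Integral(a/cos(a), a)


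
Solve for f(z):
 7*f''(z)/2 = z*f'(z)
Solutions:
 f(z) = C1 + C2*erfi(sqrt(7)*z/7)


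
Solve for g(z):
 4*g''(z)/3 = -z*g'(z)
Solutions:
 g(z) = C1 + C2*erf(sqrt(6)*z/4)


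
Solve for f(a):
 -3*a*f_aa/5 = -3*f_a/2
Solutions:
 f(a) = C1 + C2*a^(7/2)


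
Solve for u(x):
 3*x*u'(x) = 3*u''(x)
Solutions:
 u(x) = C1 + C2*erfi(sqrt(2)*x/2)


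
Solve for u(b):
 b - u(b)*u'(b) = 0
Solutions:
 u(b) = -sqrt(C1 + b^2)
 u(b) = sqrt(C1 + b^2)


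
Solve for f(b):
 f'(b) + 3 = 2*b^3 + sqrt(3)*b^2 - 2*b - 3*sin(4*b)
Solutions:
 f(b) = C1 + b^4/2 + sqrt(3)*b^3/3 - b^2 - 3*b + 3*cos(4*b)/4


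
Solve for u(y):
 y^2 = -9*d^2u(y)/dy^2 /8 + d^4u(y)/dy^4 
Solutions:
 u(y) = C1 + C2*y + C3*exp(-3*sqrt(2)*y/4) + C4*exp(3*sqrt(2)*y/4) - 2*y^4/27 - 64*y^2/81


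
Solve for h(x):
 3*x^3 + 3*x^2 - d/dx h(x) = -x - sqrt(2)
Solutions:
 h(x) = C1 + 3*x^4/4 + x^3 + x^2/2 + sqrt(2)*x


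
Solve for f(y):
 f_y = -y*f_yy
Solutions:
 f(y) = C1 + C2*log(y)


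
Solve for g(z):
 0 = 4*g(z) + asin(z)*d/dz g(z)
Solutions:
 g(z) = C1*exp(-4*Integral(1/asin(z), z))


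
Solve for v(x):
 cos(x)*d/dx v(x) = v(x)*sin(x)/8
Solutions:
 v(x) = C1/cos(x)^(1/8)


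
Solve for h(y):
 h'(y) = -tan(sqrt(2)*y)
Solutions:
 h(y) = C1 + sqrt(2)*log(cos(sqrt(2)*y))/2


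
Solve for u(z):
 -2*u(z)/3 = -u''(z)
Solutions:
 u(z) = C1*exp(-sqrt(6)*z/3) + C2*exp(sqrt(6)*z/3)


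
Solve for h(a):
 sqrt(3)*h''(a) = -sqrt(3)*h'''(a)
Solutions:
 h(a) = C1 + C2*a + C3*exp(-a)


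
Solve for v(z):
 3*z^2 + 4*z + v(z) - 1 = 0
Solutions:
 v(z) = -3*z^2 - 4*z + 1


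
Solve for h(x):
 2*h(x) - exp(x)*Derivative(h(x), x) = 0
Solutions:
 h(x) = C1*exp(-2*exp(-x))


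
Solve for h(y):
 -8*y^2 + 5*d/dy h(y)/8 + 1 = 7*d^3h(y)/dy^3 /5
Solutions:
 h(y) = C1 + C2*exp(-5*sqrt(14)*y/28) + C3*exp(5*sqrt(14)*y/28) + 64*y^3/15 + 6968*y/125


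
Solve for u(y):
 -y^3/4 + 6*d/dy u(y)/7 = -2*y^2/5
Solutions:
 u(y) = C1 + 7*y^4/96 - 7*y^3/45


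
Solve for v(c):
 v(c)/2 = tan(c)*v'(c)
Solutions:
 v(c) = C1*sqrt(sin(c))


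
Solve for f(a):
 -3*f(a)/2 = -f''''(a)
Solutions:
 f(a) = C1*exp(-2^(3/4)*3^(1/4)*a/2) + C2*exp(2^(3/4)*3^(1/4)*a/2) + C3*sin(2^(3/4)*3^(1/4)*a/2) + C4*cos(2^(3/4)*3^(1/4)*a/2)
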